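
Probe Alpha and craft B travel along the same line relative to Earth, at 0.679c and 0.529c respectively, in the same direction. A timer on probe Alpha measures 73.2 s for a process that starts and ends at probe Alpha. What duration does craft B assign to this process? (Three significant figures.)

75.3 s

The velocity of probe Alpha relative to craft B is (0.679 − 0.529)c / (1 − 0.679×0.529) = 0.23408c; relative speed 0.23408c.
At |u| = 0.23408c, γ = (1 − 0.0547934)^(−1/2) = 1.0286.
Probe Alpha's interval is proper; time dilation gives Δt_B = γΔτ = 1.0286 × 73.2 s = 75.3 s.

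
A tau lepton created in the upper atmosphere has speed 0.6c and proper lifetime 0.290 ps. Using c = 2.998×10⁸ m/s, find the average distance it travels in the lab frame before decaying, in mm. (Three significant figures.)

Lorentz factor: γ = (1 − 0.36)^(−1/2) = 1.25.
Lab-frame lifetime: Δt = γτ = 1.25 × 0.290 ps = 0.3625 ps.
Distance: d = vΔt = 0.6 × 2.998×10⁸ m/s × 3.6250×10^-13 s = 6.52×10^-5 m = 0.0652 mm.

0.0652 mm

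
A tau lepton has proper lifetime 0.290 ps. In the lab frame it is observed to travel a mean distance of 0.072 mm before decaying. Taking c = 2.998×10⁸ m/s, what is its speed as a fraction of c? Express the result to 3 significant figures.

Let x = d/(cτ) = 7.200×10^-5 m / (2.998×10⁸ m/s × 2.900×10^-13 s) = 0.82814. Since d = βγcτ, x = βγ = β/√(1−β²).
Solving: β² = x²/(1+x²) = 0.685816/1.685816 = 0.406815, so β = 0.638.

0.638c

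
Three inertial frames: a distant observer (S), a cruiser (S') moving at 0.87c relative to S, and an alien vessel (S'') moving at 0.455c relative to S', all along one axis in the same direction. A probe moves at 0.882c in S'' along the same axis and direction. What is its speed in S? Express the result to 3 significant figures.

Compose velocities in two stages. Stage 1 (into S'): u₁ = (0.882+0.455)/(1+0.882×0.455) = 0.95411.
Stage 2 (into S): u = (0.95411+0.87)/(1+0.95411×0.87) = 0.99674, so the speed is 0.997c.

0.997c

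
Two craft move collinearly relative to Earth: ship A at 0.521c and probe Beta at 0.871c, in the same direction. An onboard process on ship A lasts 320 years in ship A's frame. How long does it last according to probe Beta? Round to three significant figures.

417 years

The velocity of ship A relative to probe Beta is (0.521 − 0.871)c / (1 − 0.521×0.871) = −0.64078c; relative speed 0.64078c.
At |u| = 0.64078c, γ = (1 − 0.410599)^(−1/2) = 1.3026.
Ship A's interval is proper; time dilation gives Δt_B = γΔτ = 1.3026 × 320 years = 417 years.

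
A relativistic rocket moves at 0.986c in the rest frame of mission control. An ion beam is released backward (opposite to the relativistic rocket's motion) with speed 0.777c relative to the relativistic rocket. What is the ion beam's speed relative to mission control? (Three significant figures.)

0.894c

Relativistic velocity addition: u = (u' + v)/(1 + u'v/c²), with u' = −0.777c and v = 0.986c.
Numerator: −0.777 + 0.986 = 0.209. Denominator: 1 + (−0.777)(0.986) = 0.233878.
u = 0.209/0.233878 = 0.89363, so the speed is 0.894c.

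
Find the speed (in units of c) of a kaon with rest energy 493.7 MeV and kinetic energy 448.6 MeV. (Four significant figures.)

γ = 1 + K/(mc²) = 1 + 448.6/493.7 = 1.9086.
β = √(1 − 1/γ²) = √(1 − 0.274518) = √0.725482 = 0.8518.

0.8518c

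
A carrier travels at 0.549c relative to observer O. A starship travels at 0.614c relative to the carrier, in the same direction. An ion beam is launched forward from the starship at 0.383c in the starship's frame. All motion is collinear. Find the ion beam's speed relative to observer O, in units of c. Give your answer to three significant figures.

First combine the ion beam and starship (S''→S'): u₁ = (0.383 + 0.614)/(1 + 0.383×0.614) = 0.997/1.235162 = 0.80718.
Then combine with the carrier (S'→S): u = (0.80718 + 0.549)/(1 + 0.80718×0.549) = 1.35618/1.44314182 = 0.93974.

0.940c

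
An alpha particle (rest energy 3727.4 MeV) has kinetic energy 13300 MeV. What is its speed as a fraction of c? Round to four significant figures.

K = (γ−1)mc², so γ = 1 + 13300/3727.4 = 4.5682.
Then v/c = √(1 − γ⁻²) = √(1 − 0.0479192) = √0.9520808 = 0.9757.

0.9757c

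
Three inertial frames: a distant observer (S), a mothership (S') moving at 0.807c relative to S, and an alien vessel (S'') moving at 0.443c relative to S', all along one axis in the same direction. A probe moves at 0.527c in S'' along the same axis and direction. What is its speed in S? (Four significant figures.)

First combine the probe and alien vessel (S''→S'): u₁ = (0.527 + 0.443)/(1 + 0.527×0.443) = 0.97/1.233461 = 0.78641.
Then combine with the mothership (S'→S): u = (0.78641 + 0.807)/(1 + 0.78641×0.807) = 1.59341/1.63463287 = 0.97478.

0.9748c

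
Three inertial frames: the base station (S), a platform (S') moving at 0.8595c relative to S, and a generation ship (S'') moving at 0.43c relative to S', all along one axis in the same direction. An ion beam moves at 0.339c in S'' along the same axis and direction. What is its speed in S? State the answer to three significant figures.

0.971c

Compose velocities in two stages. Stage 1 (into S'): u₁ = (0.339+0.43)/(1+0.339×0.43) = 0.67116.
Stage 2 (into S): u = (0.67116+0.8595)/(1+0.67116×0.8595) = 0.9707, so the speed is 0.971c.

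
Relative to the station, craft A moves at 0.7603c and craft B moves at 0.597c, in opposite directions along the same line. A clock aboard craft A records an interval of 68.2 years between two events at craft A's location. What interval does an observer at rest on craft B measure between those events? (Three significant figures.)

190 years

Speed of craft A in craft B's frame: u = (v_A + v_B)/(1 + v_A v_B/c²) = (0.7603 + 0.597)/(1 + 0.7603×0.597) = 1.3573/1.4538991 = 0.93356; |u| = 0.93356c.
At |u| = 0.93356c, γ = (1 − 0.871534)^(−1/2) = 2.79.
The clock on craft A records proper time, so craft B measures Δt = γΔτ = 2.79 × 68.2 = 190 years.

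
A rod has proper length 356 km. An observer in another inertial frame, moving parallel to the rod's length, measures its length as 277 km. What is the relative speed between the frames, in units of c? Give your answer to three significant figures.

Length contraction gives γ = L₀/L = 356/277 = 1.2852.
β = √(1 − 1/γ²) = √0.394577 = 0.628.

0.628c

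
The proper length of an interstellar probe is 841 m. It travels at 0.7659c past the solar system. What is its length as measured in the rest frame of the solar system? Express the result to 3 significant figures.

541 m

β² = 0.58660281, so γ = 1/√0.41339719 = 1.5553.
Length contraction: L = L₀/γ = 841/1.5553 = 541 m.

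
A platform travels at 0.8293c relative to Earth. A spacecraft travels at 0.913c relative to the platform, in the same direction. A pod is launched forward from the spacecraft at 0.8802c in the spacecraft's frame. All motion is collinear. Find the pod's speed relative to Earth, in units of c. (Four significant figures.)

Compose velocities in two stages. Stage 1 (into S'): u₁ = (0.8802+0.913)/(1+0.8802×0.913) = 0.99422.
Stage 2 (into S): u = (0.99422+0.8293)/(1+0.99422×0.8293) = 0.99946, so the speed is 0.9995c.

0.9995c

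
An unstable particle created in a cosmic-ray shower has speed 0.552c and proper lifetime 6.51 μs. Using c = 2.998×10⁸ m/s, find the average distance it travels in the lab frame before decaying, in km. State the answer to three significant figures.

1.29 km

γ = 1/√(1 − β²) = 1/√(1 − 0.304704) = 1/√0.695296 = 1/0.833844 = 1.1993.
Lab-frame lifetime: Δt = γτ = 1.1993 × 6.51 μs = 7.8074 μs.
Distance: d = vΔt = 0.552 × 2.998×10⁸ m/s × 7.8074×10^-6 s = 1290 m = 1.29 km.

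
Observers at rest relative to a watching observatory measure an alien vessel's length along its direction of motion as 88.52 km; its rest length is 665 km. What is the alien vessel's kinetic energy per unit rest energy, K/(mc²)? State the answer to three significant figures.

γ = L₀/L = 665/88.52 = 7.51243.
Since K = (γ−1)mc², K/(mc²) = 7.51243 − 1 = 6.51.

6.51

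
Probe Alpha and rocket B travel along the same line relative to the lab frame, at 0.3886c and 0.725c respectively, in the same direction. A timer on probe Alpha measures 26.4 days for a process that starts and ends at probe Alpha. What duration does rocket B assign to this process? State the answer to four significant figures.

The velocity of probe Alpha relative to rocket B is (0.3886 − 0.725)c / (1 − 0.3886×0.725) = −0.46835c; relative speed 0.46835c.
γ for this relative speed: γ = 1/√(1 − 0.219352) = 1.1318.
Probe Alpha's interval is proper; time dilation gives Δt_B = γΔτ = 1.1318 × 26.4 days = 29.88 days.

29.88 days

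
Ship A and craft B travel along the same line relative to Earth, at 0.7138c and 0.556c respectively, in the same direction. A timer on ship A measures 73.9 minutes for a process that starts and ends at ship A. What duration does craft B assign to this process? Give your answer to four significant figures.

76.57 minutes

Transform ship A's velocity into craft B's frame: (0.7138 − 0.556)/(1 − 0.7138·0.556) = 0.1578/0.6031272, so the relative speed is 0.26164c.
γ for this relative speed: γ = 1/√(1 − 0.0684555) = 1.0361.
The clock on ship A records proper time, so craft B measures Δt = γΔτ = 1.0361 × 73.9 = 76.57 minutes.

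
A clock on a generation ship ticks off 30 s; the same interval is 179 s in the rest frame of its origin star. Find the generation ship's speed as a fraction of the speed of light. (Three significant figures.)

γ = Δt/Δτ = 179/30 = 5.9667.
β = √(1 − 1/γ²) = √(1 − 0.0280887) = √0.9719113 = 0.986.

0.986c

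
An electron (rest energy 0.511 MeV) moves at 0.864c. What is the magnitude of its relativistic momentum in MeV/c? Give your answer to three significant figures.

0.877 MeV/c

γ = 1/√(1 − β²) = 1/√(1 − 0.746496) = 1/√0.253504 = 1/0.503492 = 1.9861.
Momentum: p = γβ·mc = 1.9861 × 0.864 × 0.511 MeV/c = 0.877 MeV/c.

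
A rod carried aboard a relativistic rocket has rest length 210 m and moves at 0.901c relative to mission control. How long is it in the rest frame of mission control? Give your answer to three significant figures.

91.1 m

γ = 1/√(1 − β²) = 1/√(1 − 0.811801) = 1/√0.188199 = 1/0.433819 = 2.3051.
Length contraction: L = L₀/γ = 210/2.3051 = 91.1 m.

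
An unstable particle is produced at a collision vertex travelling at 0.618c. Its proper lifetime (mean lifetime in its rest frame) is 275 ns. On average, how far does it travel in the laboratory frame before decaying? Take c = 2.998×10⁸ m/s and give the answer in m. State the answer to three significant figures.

64.8 m

γ = 1/√(1 − β²) = 1/√(1 − 0.381924) = 1/√0.618076 = 1/0.786178 = 1.272.
Lab-frame lifetime: Δt = γτ = 1.272 × 275 ns = 349.8 ns.
Distance: d = vΔt = 0.618 × 2.998×10⁸ m/s × 3.4980×10^-7 s = 64.8 m.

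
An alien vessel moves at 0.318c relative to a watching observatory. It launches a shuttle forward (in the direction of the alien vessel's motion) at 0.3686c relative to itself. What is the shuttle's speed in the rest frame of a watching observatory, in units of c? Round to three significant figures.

0.615c

In units of c, u = (u' + v)/(1 + u'v) with u' = 0.3686 and v = 0.318.
Numerator: 0.3686 + 0.318 = 0.6866. Denominator: 1 + (0.3686)(0.318) = 1.1172148.
u = 0.6866/1.1172148 = 0.61456, so the speed is 0.615c.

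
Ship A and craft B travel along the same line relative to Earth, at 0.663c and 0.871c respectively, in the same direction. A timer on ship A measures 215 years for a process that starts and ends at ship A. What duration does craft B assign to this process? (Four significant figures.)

Speed of ship A in craft B's frame: u = (v_A − v_B)/(1 − v_A v_B/c²) = (0.663 − 0.871)/(1 − 0.663×0.871) = −0.208/0.422527 = −0.49228; |u| = 0.49228c.
γ for this relative speed: γ = 1/√(1 − 0.24234) = 1.1488.
The clock on ship A records proper time, so craft B measures Δt = γΔτ = 1.1488 × 215 = 247.0 years.

247.0 years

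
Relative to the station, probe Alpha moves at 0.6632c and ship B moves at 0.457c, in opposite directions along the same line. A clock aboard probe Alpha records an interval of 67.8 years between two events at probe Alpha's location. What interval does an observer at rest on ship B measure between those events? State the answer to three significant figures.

133 years

Speed of probe Alpha in ship B's frame: u = (v_A + v_B)/(1 + v_A v_B/c²) = (0.6632 + 0.457)/(1 + 0.6632×0.457) = 1.1202/1.3030824 = 0.85965; |u| = 0.85965c.
At |u| = 0.85965c, γ = (1 − 0.738998)^(−1/2) = 1.9574.
Probe Alpha's interval is proper; time dilation gives Δt_B = γΔτ = 1.9574 × 67.8 years = 133 years.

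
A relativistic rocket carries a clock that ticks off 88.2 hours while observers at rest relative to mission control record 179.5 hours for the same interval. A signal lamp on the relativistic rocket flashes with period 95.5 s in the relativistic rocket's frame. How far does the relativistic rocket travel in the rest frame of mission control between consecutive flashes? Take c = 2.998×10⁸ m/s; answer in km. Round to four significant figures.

5.075×10^7 km

From Δt = γΔτ: γ = 179.5/88.2 = 2.03515.
β = √(1 − 1/γ²) = 0.87095. Lab-frame period = γτ = 2.03515×95.5 s = 194.36 s. Distance = βc × γτ = 0.87095 × 2.998×10⁸ m/s × 194.36 s = 5.0749×10^10 m = 5.075×10^7 km.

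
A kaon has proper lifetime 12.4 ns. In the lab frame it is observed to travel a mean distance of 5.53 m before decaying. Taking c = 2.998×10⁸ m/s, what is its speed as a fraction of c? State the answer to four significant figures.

Lab distance = (lab lifetime)·v = γτ·βc, so βγ = d/(cτ) = 5.530/(2.998×10⁸ × 1.240×10^-8) = 1.4876.
With βγ = 1.4876: γ² = 1 + (βγ)² = 3.21295, and β = (βγ)/γ = 1.4876/1.79247 = 0.8299.

0.8299c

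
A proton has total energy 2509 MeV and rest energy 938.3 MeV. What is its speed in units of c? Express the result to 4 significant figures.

0.9274c

Total energy E = γmc² gives γ = 2509/938.3 = 2.674.
Hence β = √(1 − 1/γ²) = √(1 − 0.139855) = √0.860145 = 0.9274.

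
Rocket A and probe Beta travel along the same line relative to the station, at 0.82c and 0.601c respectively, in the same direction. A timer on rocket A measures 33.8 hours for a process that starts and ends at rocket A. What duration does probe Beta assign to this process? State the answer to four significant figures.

Transform rocket A's velocity into probe Beta's frame: (0.82 − 0.601)/(1 − 0.82·0.601) = 0.219/0.50718, so the relative speed is 0.4318c.
At |u| = 0.4318c, γ = (1 − 0.186451)^(−1/2) = 1.1087.
The clock on rocket A records proper time, so probe Beta measures Δt = γΔτ = 1.1087 × 33.8 = 37.47 hours.

37.47 hours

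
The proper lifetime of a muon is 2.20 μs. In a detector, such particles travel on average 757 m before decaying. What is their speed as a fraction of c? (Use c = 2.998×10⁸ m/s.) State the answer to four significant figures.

0.7540c

d = βγcτ ⇒ βγ = d/(cτ) = 757.0 m / (659.56 m) = 1.1477.
β = (βγ)/√(1+(βγ)²) = 1.1477/√2.31722 = 0.7540.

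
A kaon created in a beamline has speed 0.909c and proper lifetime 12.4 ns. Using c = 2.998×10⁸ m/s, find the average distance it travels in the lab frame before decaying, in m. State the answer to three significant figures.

With β = 0.909, γ = 1/√(1 − 0.909²) = 1/√0.173719 = 2.3993.
Lab-frame lifetime: Δt = γτ = 2.3993 × 12.4 ns = 29.751 ns.
Distance: d = vΔt = 0.909 × 2.998×10⁸ m/s × 2.9751×10^-8 s = 8.11 m.

8.11 m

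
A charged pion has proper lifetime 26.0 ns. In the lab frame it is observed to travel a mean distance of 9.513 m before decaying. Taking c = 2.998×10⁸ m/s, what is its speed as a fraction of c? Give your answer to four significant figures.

0.7735c

Lab distance = (lab lifetime)·v = γτ·βc, so βγ = d/(cτ) = 9.513/(2.998×10⁸ × 2.600×10^-8) = 1.2204.
With βγ = 1.2204: γ² = 1 + (βγ)² = 2.48938, and β = (βγ)/γ = 1.2204/1.57778 = 0.7735.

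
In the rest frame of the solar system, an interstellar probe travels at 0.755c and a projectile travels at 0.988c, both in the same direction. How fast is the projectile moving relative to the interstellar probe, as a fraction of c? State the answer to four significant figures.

0.9171c

Transform to the interstellar probe's frame: u' = (u − v)/(1 − uv/c²).
u' = (0.988 − 0.755)/(1 − 0.988×0.755) = 0.233/0.25406 = 0.91711.
Speed in the interstellar probe's frame: 0.9171c (in the same direction).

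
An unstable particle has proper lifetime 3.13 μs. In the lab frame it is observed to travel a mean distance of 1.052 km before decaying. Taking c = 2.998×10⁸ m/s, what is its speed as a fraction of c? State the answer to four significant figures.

Lab distance = (lab lifetime)·v = γτ·βc, so βγ = d/(cτ) = 1052/(2.998×10⁸ × 3.130×10^-6) = 1.1211.
With βγ = 1.1211: γ² = 1 + (βγ)² = 2.25687, and β = (βγ)/γ = 1.1211/1.50229 = 0.7463.

0.7463c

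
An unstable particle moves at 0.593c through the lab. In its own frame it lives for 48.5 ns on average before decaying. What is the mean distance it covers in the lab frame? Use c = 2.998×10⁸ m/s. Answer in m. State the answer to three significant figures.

10.7 m

Lorentz factor: γ = (1 − 0.351649)^(−1/2) = 1.2419.
Lab-frame lifetime: Δt = γτ = 1.2419 × 48.5 ns = 60.232 ns.
Distance: d = vΔt = 0.593 × 2.998×10⁸ m/s × 6.0232×10^-8 s = 10.7 m.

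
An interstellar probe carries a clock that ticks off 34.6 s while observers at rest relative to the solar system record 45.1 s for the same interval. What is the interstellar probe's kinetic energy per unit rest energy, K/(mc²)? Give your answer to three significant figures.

0.303

γ = Δt/Δτ = 45.1/34.6 = 1.30347.
Since K = (γ−1)mc², K/(mc²) = 1.30347 − 1 = 0.303.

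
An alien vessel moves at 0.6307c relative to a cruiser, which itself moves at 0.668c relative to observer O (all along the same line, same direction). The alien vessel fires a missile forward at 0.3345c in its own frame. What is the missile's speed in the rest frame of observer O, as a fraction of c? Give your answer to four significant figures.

0.9560c

Compose velocities in two stages. Stage 1 (into S'): u₁ = (0.3345+0.6307)/(1+0.3345×0.6307) = 0.79705.
Stage 2 (into S): u = (0.79705+0.668)/(1+0.79705×0.668) = 0.95603, so the speed is 0.9560c.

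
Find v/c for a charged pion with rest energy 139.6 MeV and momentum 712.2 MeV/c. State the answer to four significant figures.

βγ = pc/(mc²) = 712.2/139.6 = 5.1017.
Since γ² = 1 + (βγ)² = 27.0273, γ = √27.0273 = 5.19878, and β = (βγ)/γ = 5.1017/5.19878 = 0.9813.

0.9813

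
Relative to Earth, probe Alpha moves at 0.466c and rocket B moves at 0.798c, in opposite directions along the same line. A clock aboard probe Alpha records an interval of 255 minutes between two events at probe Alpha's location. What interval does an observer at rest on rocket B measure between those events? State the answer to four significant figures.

The velocity of probe Alpha relative to rocket B is (0.466 + 0.798)c / (1 + 0.466×0.798) = 0.92137c; relative speed 0.92137c.
At |u| = 0.92137c, γ = (1 − 0.848923)^(−1/2) = 2.5728.
The clock on probe Alpha records proper time, so rocket B measures Δt = γΔτ = 2.5728 × 255 = 656.1 minutes.

656.1 minutes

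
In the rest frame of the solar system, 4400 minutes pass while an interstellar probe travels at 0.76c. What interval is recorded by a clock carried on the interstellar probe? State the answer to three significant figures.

2860 minutes

γ = 1/√(1 − β²) = 1/√(1 − 0.5776) = 1/√0.4224 = 1/0.649923 = 1.5386.
The interstellar probe's clock runs slow as seen from the solar system, so Δτ = Δt/γ = 4400/1.5386 = 2860 minutes.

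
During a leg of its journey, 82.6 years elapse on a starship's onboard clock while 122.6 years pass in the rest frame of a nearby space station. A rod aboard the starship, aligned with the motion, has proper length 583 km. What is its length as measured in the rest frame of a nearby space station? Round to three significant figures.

393 km

From Δt = γΔτ: γ = 122.6/82.6 = 1.48426.
The rod contracts by the same γ: 583 km / 1.48426 = 393 km.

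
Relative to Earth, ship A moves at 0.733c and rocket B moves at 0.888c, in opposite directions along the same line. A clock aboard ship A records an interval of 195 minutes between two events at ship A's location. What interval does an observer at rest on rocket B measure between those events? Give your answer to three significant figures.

The velocity of ship A relative to rocket B is (0.733 + 0.888)c / (1 + 0.733×0.888) = 0.98189c; relative speed 0.98189c.
γ for this relative speed: γ = 1/√(1 − 0.964108) = 5.2784.
Ship A's interval is proper; time dilation gives Δt_B = γΔτ = 5.2784 × 195 minutes = 1030 minutes.

1030 minutes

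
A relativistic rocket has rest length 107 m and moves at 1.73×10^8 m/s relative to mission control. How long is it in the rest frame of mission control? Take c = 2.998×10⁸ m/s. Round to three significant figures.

87.4 m

β = v/c = (1.73×10^8 m/s)/(2.998×10⁸ m/s) = 0.577051.
Lorentz factor: γ = (1 − 0.3329879)^(−1/2) = 1.2244.
Length contraction: L = L₀/γ = 107/1.2244 = 87.4 m.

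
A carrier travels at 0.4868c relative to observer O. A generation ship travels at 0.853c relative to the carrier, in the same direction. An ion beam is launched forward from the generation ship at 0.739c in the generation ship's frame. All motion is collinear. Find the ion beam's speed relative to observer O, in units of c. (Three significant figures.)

0.992c

Apply u = (u'+v)/(1+u'v) twice. Ion beam in the carrier frame: (0.739+0.853)/(1+0.739·0.853) = 1.592/1.630367 = 0.97647c.
That velocity, transformed to the rest frame of observer O: (0.97647+0.4868)/(1+0.97647·0.4868) = 1.46327/1.475345596 = 0.99182c.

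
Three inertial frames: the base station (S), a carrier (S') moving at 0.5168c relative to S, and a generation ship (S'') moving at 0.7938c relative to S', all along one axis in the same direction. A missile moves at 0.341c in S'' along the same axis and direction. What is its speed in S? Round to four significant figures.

Compose velocities in two stages. Stage 1 (into S'): u₁ = (0.341+0.7938)/(1+0.341×0.7938) = 0.89306.
Stage 2 (into S): u = (0.89306+0.5168)/(1+0.89306×0.5168) = 0.96464, so the speed is 0.9646c.

0.9646c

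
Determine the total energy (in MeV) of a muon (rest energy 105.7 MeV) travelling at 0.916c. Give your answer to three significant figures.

263 MeV

Lorentz factor: γ = (1 − 0.839056)^(−1/2) = 2.4927.
Total energy: E = γmc² = 2.4927 × 105.7 MeV = 263 MeV.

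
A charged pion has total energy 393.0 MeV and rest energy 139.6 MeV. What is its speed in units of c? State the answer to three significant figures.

Total energy E = γmc² gives γ = 393.0/139.6 = 2.8152.
Hence β = √(1 − 1/γ²) = √(1 − 0.126177) = √0.873823 = 0.935.

0.935c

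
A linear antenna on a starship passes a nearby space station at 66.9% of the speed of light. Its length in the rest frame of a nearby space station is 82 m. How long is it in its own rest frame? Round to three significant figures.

110 m

β² = 0.447561, so γ = 1/√0.552439 = 1.3454.
Proper length: L₀ = γ·L = 1.3454 × 82 = 110 m.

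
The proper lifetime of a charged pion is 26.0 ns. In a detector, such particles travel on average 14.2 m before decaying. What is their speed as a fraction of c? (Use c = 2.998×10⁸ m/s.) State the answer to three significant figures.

0.877c

d = βγcτ ⇒ βγ = d/(cτ) = 14.20 m / (7.7948 m) = 1.8217.
β = (βγ)/√(1+(βγ)²) = 1.8217/√4.31859 = 0.877.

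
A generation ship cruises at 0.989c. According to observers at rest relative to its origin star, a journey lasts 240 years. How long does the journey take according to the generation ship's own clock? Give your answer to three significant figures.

With β = 0.989, γ = 1/√(1 − 0.989²) = 1/√0.021879 = 6.7606.
The generation ship's clock runs slow as seen from its origin star, so Δτ = Δt/γ = 240/6.7606 = 35.5 years.

35.5 years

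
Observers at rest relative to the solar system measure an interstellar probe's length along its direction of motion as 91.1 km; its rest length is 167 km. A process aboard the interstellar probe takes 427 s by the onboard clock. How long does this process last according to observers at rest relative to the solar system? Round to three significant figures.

783 s

Length contraction gives γ = L₀/L = 167/91.1 = 1.83315.
Δt = γΔτ = 1.83315 × 427 = 783 s.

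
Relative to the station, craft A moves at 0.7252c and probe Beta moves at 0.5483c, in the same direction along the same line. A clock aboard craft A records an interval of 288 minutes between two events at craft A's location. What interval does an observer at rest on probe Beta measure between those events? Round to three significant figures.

301 minutes

Speed of craft A in probe Beta's frame: u = (v_A − v_B)/(1 − v_A v_B/c²) = (0.7252 − 0.5483)/(1 − 0.7252×0.5483) = 0.1769/0.60237284 = 0.29367; |u| = 0.29367c.
γ for this relative speed: γ = 1/√(1 − 0.0862421) = 1.0461.
Craft A's interval is proper; time dilation gives Δt_B = γΔτ = 1.0461 × 288 minutes = 301 minutes.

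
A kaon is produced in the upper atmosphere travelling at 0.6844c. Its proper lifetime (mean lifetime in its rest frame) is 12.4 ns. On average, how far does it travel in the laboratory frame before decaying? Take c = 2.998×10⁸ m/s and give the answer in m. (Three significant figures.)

3.49 m

Lorentz factor: γ = (1 − 0.46840336)^(−1/2) = 1.3715.
Lab-frame lifetime: Δt = γτ = 1.3715 × 12.4 ns = 17.007 ns.
Distance: d = vΔt = 0.6844 × 2.998×10⁸ m/s × 1.7007×10^-8 s = 3.49 m.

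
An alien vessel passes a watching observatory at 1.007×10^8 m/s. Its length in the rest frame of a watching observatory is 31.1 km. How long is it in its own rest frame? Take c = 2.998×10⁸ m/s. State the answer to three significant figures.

β = v/c = (1.007×10^8 m/s)/(2.998×10⁸ m/s) = 0.335891.
γ = 1/√(1 − β²) = 1/√(1 − 0.1128228) = 1/√0.8871772 = 1/0.941901 = 1.0617.
Proper length: L₀ = γ·L = 1.0617 × 31.1 = 33.0 km.

33.0 km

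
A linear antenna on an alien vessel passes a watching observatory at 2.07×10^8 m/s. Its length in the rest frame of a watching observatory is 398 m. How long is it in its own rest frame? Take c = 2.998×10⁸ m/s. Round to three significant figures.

β = v/c = (2.07×10^8 m/s)/(2.998×10⁸ m/s) = 0.69046.
γ = 1/√(1 − β²) = 1/√(1 − 0.4767350116) = 1/√0.5232649884 = 1/0.723371 = 1.3824.
Proper length: L₀ = γ·L = 1.3824 × 398 = 550 m.

550 m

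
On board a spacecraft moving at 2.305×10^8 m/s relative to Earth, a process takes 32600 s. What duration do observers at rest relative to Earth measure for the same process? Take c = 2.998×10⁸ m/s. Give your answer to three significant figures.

β = v/c = (2.305×10^8 m/s)/(2.998×10⁸ m/s) = 0.768846.
With β = 0.768846, γ = 1/√(1 − 0.768846²) = 1/√0.4088758 = 1.5639.
The onboard clock measures proper time, so the interval in the rest frame of Earth is dilated: Δt = γ·Δτ = 1.5639 × 32600 s = 51000 s.

51000 s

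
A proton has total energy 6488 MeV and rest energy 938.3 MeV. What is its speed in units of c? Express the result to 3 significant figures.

γ = E/(mc²) = 6488/938.3 = 6.9146.
β = √(1 − 1/γ²) = √(1 − 0.0209154) = √0.9790846 = 0.989.

0.989c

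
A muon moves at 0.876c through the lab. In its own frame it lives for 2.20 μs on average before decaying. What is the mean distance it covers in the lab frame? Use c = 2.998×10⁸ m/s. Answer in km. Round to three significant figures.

1.20 km

β² = 0.767376, so γ = 1/√0.232624 = 2.0734.
Lab-frame lifetime: Δt = γτ = 2.0734 × 2.20 μs = 4.5615 μs.
Distance: d = vΔt = 0.876 × 2.998×10⁸ m/s × 4.5615×10^-6 s = 1200 m = 1.20 km.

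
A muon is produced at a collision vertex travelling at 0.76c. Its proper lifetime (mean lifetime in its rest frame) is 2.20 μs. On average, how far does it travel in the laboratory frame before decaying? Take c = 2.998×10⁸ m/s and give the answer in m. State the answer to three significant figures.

With β = 0.76, γ = 1/√(1 − 0.76²) = 1/√0.4224 = 1.5386.
Lab-frame lifetime: Δt = γτ = 1.5386 × 2.20 μs = 3.3849 μs.
Distance: d = vΔt = 0.76 × 2.998×10⁸ m/s × 3.3849×10^-6 s = 771 m.

771 m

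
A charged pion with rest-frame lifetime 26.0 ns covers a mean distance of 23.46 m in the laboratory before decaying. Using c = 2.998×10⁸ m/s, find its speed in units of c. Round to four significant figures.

0.9490c

d = βγcτ ⇒ βγ = d/(cτ) = 23.46 m / (7.7948 m) = 3.0097.
β = (βγ)/√(1+(βγ)²) = 3.0097/√10.05829 = 0.9490.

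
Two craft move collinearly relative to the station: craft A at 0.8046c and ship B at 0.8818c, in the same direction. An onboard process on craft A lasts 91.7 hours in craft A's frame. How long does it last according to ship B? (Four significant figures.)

Transform craft A's velocity into ship B's frame: (0.8046 − 0.8818)/(1 − 0.8046·0.8818) = −0.0772/0.29050372, so the relative speed is 0.26575c.
At |u| = 0.26575c, γ = (1 − 0.0706231)^(−1/2) = 1.0373.
The clock on craft A records proper time, so ship B measures Δt = γΔτ = 1.0373 × 91.7 = 95.12 hours.

95.12 hours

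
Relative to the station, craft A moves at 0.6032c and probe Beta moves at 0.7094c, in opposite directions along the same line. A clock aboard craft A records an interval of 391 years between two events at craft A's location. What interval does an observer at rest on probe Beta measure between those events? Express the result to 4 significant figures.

Speed of craft A in probe Beta's frame: u = (v_A + v_B)/(1 + v_A v_B/c²) = (0.6032 + 0.7094)/(1 + 0.6032×0.7094) = 1.3126/1.42791008 = 0.91925; |u| = 0.91925c.
At |u| = 0.91925c, γ = (1 − 0.845021)^(−1/2) = 2.5402.
Craft A's interval is proper; time dilation gives Δt_B = γΔτ = 2.5402 × 391 years = 993.2 years.

993.2 years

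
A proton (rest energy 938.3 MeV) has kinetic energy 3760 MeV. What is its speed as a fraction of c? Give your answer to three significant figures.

γ = 1 + K/(mc²) = 1 + 3760/938.3 = 5.0072.
β = √(1 − 1/γ²) = √(1 − 0.039885) = √0.960115 = 0.980.

0.980c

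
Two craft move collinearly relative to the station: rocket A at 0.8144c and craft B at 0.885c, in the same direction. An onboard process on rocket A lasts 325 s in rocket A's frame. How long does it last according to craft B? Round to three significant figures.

Transform rocket A's velocity into craft B's frame: (0.8144 − 0.885)/(1 − 0.8144·0.885) = −0.0706/0.279256, so the relative speed is 0.25281c.
At |u| = 0.25281c, γ = (1 − 0.0639129)^(−1/2) = 1.0336.
The clock on rocket A records proper time, so craft B measures Δt = γΔτ = 1.0336 × 325 = 336 s.

336 s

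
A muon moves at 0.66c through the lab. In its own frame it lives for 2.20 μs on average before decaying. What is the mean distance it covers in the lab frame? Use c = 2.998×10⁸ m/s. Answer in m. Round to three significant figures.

γ = 1/√(1 − β²) = 1/√(1 − 0.4356) = 1/√0.5644 = 1/0.751266 = 1.3311.
Lab-frame lifetime: Δt = γτ = 1.3311 × 2.20 μs = 2.9284 μs.
Distance: d = vΔt = 0.66 × 2.998×10⁸ m/s × 2.9284×10^-6 s = 579 m.

579 m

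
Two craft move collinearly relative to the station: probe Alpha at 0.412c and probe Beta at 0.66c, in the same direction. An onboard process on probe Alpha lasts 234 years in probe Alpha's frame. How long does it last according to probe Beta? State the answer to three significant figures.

249 years

The velocity of probe Alpha relative to probe Beta is (0.412 − 0.66)c / (1 − 0.412×0.66) = −0.34062c; relative speed 0.34062c.
At |u| = 0.34062c, γ = (1 − 0.116022)^(−1/2) = 1.0636.
The clock on probe Alpha records proper time, so probe Beta measures Δt = γΔτ = 1.0636 × 234 = 249 years.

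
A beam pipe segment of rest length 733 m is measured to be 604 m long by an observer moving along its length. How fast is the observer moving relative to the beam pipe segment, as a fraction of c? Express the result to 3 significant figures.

0.567c

Length contraction gives γ = L₀/L = 733/604 = 1.2136.
β = √(1 − 1/γ²) = √0.321033 = 0.567.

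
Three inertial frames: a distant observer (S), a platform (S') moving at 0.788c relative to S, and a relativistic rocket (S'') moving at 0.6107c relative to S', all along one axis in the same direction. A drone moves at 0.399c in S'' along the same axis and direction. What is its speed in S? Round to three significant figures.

Apply u = (u'+v)/(1+u'v) twice. Drone in the platform frame: (0.399+0.6107)/(1+0.399·0.6107) = 1.0097/1.2436693 = 0.81187c.
That velocity, transformed to the rest frame of a distant observer: (0.81187+0.788)/(1+0.81187·0.788) = 1.59987/1.63975356 = 0.97568c.

0.976c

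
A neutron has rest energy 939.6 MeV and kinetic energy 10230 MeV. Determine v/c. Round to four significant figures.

K = (γ−1)mc², so γ = 1 + 10230/939.6 = 11.888.
Then v/c = √(1 − γ⁻²) = √(1 − 0.00707591) = √0.99292409 = 0.9965.

0.9965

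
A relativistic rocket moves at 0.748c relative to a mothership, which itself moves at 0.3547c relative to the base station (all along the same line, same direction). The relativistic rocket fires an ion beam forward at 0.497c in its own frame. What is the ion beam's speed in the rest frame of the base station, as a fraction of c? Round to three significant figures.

First combine the ion beam and relativistic rocket (S''→S'): u₁ = (0.497 + 0.748)/(1 + 0.497×0.748) = 1.245/1.371756 = 0.9076.
Then combine with the mothership (S'→S): u = (0.9076 + 0.3547)/(1 + 0.9076×0.3547) = 1.2623/1.32192572 = 0.95489.

0.955c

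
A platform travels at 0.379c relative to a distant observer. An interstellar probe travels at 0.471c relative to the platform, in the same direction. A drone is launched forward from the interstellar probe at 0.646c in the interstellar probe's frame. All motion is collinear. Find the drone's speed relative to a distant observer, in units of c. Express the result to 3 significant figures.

0.933c

Apply u = (u'+v)/(1+u'v) twice. Drone in the platform frame: (0.646+0.471)/(1+0.646·0.471) = 1.117/1.304266 = 0.85642c.
That velocity, transformed to the rest frame of a distant observer: (0.85642+0.379)/(1+0.85642·0.379) = 1.23542/1.32458318 = 0.93269c.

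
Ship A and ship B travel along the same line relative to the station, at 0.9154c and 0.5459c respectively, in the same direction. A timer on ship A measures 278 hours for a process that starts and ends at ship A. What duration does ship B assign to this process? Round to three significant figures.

412 hours

The velocity of ship A relative to ship B is (0.9154 − 0.5459)c / (1 − 0.9154×0.5459) = 0.73858c; relative speed 0.73858c.
γ for this relative speed: γ = 1/√(1 − 0.5455) = 1.4833.
Ship A's interval is proper; time dilation gives Δt_B = γΔτ = 1.4833 × 278 hours = 412 hours.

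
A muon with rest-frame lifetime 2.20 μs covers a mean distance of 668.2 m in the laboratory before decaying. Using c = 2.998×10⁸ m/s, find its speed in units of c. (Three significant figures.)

0.712c

d = βγcτ ⇒ βγ = d/(cτ) = 668.2 m / (659.56 m) = 1.0131.
β = (βγ)/√(1+(βγ)²) = 1.0131/√2.02637 = 0.712.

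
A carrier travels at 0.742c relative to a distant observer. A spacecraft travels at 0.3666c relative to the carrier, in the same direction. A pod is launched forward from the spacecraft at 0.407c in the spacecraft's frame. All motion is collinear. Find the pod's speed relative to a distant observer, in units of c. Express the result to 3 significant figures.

Apply u = (u'+v)/(1+u'v) twice. Pod in the carrier frame: (0.407+0.3666)/(1+0.407·0.3666) = 0.7736/1.1492062 = 0.67316c.
That velocity, transformed to the rest frame of a distant observer: (0.67316+0.742)/(1+0.67316·0.742) = 1.41516/1.49948472 = 0.94376c.

0.944c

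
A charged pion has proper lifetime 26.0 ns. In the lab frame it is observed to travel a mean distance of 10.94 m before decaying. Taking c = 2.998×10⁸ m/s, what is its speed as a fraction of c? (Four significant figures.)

Let x = d/(cτ) = 10.94 m / (2.998×10⁸ m/s × 2.600×10^-8 s) = 1.4035. Since d = βγcτ, x = βγ = β/√(1−β²).
Solving: β² = x²/(1+x²) = 1.96981/2.96981 = 0.663278, so β = 0.8144.

0.8144c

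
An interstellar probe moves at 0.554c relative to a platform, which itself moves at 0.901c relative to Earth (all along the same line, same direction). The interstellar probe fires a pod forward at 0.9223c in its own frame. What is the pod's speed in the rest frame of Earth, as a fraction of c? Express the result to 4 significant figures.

First combine the pod and interstellar probe (S''→S'): u₁ = (0.9223 + 0.554)/(1 + 0.9223×0.554) = 1.4763/1.5109542 = 0.97706.
Then combine with the platform (S'→S): u = (0.97706 + 0.901)/(1 + 0.97706×0.901) = 1.87806/1.88033106 = 0.99879.

0.9988c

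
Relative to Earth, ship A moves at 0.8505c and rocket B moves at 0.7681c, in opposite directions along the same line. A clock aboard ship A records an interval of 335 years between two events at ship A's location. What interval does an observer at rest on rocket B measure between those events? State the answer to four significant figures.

1644 years

Transform ship A's velocity into rocket B's frame: (0.8505 + 0.7681)/(1 + 0.8505·0.7681) = 1.6186/1.65326905, so the relative speed is 0.97903c.
At |u| = 0.97903c, γ = (1 − 0.9585)^(−1/2) = 4.9088.
Ship A's interval is proper; time dilation gives Δt_B = γΔτ = 4.9088 × 335 years = 1644 years.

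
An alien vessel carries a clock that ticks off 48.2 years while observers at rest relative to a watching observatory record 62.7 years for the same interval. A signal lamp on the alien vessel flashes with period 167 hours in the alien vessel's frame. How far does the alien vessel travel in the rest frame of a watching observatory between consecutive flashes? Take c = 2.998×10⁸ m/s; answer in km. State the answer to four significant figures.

From Δt = γΔτ: γ = 62.7/48.2 = 1.30083.
β = √(1 − 1/γ²) = 0.63956. Lab-frame period = γτ = 1.30083×167 hours = 217.24 hours. Distance = βc × γτ = 0.63956 × 2.998×10⁸ m/s × 782064 s = 1.4995×10^14 m = 1.500×10^11 km.

1.500×10^11 km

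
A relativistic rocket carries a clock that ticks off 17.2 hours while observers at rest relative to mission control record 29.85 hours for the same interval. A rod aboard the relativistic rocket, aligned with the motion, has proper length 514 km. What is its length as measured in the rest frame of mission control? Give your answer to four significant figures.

296.2 km

From Δt = γΔτ: γ = 29.85/17.2 = 1.73547.
L = L₀/γ = 514/1.73547 = 296.2 km.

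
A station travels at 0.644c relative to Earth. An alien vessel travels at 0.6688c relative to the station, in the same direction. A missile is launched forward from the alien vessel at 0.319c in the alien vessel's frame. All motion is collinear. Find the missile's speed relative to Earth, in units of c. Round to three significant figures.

Apply u = (u'+v)/(1+u'v) twice. Missile in the station frame: (0.319+0.6688)/(1+0.319·0.6688) = 0.9878/1.2133472 = 0.81411c.
That velocity, transformed to the rest frame of Earth: (0.81411+0.644)/(1+0.81411·0.644) = 1.45811/1.52428684 = 0.95659c.

0.957c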